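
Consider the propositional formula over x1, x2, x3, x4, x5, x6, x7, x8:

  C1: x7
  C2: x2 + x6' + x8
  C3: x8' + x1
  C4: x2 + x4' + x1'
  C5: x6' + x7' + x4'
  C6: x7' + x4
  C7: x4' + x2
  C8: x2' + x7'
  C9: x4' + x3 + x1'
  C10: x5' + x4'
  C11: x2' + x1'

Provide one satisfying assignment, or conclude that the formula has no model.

UNSATISFIABLE

The clause (x7) is unit, so x7 = 1.
The clause (x4) is unit, so x4 = 1.
The clause (x6') is unit, so x6 = 0.
The clause (x2) is unit, so x2 = 1.
But (x2') is also a unit clause — contradiction.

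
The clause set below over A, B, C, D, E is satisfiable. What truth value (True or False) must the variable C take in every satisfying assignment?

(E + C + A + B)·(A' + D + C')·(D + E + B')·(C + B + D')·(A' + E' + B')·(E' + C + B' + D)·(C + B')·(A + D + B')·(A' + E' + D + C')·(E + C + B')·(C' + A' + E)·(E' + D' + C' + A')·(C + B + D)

True

Suppose C = 0.
From the singleton clause (B'), B = 0.
From the singleton clause (D'), D = 0.
Now (D) is unsatisfied and unit — conflict.
So every satisfying assignment has C = True.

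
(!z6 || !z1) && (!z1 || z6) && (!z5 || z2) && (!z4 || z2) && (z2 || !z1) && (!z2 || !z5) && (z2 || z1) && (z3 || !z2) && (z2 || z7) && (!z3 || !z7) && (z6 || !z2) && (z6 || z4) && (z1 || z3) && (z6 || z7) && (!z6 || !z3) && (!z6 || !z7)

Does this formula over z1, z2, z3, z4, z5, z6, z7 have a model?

Case z6 = false:
From the singleton clause (!z1), z1 = false.
From the singleton clause (z2), z2 = true.
That conflicts with the unit clause (!z2).
That branch fails; take z6 = true instead.
From the singleton clause (!z1), z1 = false.
From the singleton clause (z2), z2 = true.
From the singleton clause (!z5), z5 = false.
From the singleton clause (z3), z3 = true.
That conflicts with the unit clause (!z3).
Neither z6 = true nor z6 = false works.
No assignment satisfies every clause.

Unsatisfiable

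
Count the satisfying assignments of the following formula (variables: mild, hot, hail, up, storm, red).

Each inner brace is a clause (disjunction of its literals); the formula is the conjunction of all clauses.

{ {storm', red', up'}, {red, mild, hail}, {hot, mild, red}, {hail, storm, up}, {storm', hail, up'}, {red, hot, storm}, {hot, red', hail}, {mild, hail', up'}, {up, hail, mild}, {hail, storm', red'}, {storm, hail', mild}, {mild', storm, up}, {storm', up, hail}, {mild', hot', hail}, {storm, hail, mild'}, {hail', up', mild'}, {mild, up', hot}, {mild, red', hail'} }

6

There are 2^6 = 64 truth assignments over (mild, hot, hail, up, storm, red).
Split on hot. With hot = 1, the clauses containing hot are satisfied and hot' drops from the rest; 4 of the 2^5 = 32 assignments to the other variables satisfy what remains.
With hot = 0, by the same count on the reduced clause set, 2 assignments work.
Total: 4 + 2 = 6.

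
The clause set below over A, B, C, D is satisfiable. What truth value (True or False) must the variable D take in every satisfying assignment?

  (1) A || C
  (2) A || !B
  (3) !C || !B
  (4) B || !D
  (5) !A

False

Suppose D = true.
From the singleton clause (B), B = true.
From the singleton clause (A), A = true.
That conflicts with the unit clause (!A).
So every satisfying assignment has D = False.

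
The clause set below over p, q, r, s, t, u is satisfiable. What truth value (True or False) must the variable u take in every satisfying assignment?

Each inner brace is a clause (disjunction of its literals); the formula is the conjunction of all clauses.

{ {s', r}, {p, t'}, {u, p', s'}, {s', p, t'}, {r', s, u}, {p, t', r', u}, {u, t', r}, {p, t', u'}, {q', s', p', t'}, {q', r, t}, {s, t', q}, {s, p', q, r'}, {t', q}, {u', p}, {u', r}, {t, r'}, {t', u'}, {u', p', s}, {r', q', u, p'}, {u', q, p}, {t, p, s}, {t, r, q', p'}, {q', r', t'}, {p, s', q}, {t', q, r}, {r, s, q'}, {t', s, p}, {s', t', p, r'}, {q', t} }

False

Suppose u = 1.
From the singleton clause (p), p = 1.
From the singleton clause (r), r = 1.
From the singleton clause (t), t = 1.
But (t') is also a unit clause — contradiction.
So every satisfying assignment has u = False.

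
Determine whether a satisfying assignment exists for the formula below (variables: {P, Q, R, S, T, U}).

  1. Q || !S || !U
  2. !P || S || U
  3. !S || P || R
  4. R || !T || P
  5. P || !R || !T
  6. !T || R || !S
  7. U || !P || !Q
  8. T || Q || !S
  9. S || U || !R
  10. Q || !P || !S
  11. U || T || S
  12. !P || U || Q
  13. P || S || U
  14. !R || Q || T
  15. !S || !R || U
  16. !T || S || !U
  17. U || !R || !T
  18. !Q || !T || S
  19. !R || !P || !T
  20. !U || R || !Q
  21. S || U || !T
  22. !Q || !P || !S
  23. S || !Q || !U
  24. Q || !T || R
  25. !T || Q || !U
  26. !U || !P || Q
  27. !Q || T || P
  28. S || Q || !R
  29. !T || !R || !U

Case Q = false:
Case S = false:
Unit clause (!R) forces R = false.
Unit clause (!T) forces T = false.
Unit clause (U) forces U = true.
Unit clause (!P) forces P = false.
All clauses are satisfied.
A satisfying assignment: P=false; Q=false; R=false; S=false; T=false; U=true.

Yes, satisfiable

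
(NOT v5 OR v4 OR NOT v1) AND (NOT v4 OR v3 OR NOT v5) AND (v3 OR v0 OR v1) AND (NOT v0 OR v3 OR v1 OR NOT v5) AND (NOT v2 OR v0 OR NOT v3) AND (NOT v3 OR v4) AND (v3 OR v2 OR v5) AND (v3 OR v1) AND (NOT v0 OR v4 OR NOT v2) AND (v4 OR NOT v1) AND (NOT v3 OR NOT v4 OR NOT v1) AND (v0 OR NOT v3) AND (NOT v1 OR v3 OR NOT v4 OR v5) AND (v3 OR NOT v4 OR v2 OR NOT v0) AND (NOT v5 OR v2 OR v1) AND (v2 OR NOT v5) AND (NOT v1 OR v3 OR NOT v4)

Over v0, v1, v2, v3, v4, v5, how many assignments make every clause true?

There are 2^6 = 64 truth assignments over (v0, v1, v2, v3, v4, v5).
Split on v3. With v3 = true, the clauses containing v3 are satisfied and NOT v3 drops from the rest; 3 of the 2^5 = 32 assignments to the other variables satisfy what remains.
With v3 = false, by the same count on the reduced clause set, 0 assignments work.
(One model: v0=T, v1=F, v2=F, v3=T, v4=T, v5=F.)
Total: 3 + 0 = 3.

3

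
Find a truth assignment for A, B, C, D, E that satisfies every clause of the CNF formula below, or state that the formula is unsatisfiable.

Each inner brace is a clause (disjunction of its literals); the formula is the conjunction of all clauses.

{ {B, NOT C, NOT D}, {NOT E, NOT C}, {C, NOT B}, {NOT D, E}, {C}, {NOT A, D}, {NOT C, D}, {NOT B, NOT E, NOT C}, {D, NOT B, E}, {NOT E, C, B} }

Unit clause (C) forces C = true.
Unit clause (NOT E) forces E = false.
Unit clause (NOT D) forces D = false.
But (D) is also a unit clause — contradiction.

UNSATISFIABLE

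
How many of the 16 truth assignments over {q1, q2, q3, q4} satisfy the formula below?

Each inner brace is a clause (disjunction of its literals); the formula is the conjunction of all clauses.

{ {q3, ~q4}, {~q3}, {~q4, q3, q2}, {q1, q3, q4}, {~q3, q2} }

There are 2^4 = 16 truth assignments over (q1, q2, q3, q4).
Check each against the 5 clauses (columns in the order q1, q2, q3, q4):
  F F F F  ✗ fails (q1 | q3 | q4)
  F F F T  ✗ fails (q3 | ~q4)
  F F T F  ✗ fails (~q3)
  F F T T  ✗ fails (~q3)
  F T F F  ✗ fails (q1 | q3 | q4)
  F T F T  ✗ fails (q3 | ~q4)
  F T T F  ✗ fails (~q3)
  F T T T  ✗ fails (~q3)
  T F F F  ✓ satisfies all
  T F F T  ✗ fails (q3 | ~q4)
  T F T F  ✗ fails (~q3)
  T F T T  ✗ fails (~q3)
  T T F F  ✓ satisfies all
  T T F T  ✗ fails (q3 | ~q4)
  T T T F  ✗ fails (~q3)
  T T T T  ✗ fails (~q3)
2 of the 16 rows are models.

2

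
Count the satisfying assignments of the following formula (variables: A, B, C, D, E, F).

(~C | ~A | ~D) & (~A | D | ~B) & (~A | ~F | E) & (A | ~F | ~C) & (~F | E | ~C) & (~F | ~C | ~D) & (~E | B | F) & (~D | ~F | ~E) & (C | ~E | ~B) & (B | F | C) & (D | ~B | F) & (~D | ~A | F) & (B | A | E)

There are 2^6 = 64 truth assignments over (A, B, C, D, E, F).
Split on A. With A = 1, the clauses containing A are satisfied and ~A drops from the rest; 3 of the 2^5 = 32 assignments to the other variables satisfy what remains.
With A = 0, by the same count on the reduced clause set, 6 assignments work.
(One model: A=F, B=F, C=F, D=F, E=T, F=T.)
Total: 3 + 6 = 9.

9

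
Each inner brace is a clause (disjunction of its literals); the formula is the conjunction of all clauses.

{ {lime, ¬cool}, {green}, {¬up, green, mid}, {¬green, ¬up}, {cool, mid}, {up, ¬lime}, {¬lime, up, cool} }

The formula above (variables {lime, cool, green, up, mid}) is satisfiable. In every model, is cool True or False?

False

Suppose cool = True.
From the singleton clause (lime), lime = True.
From the singleton clause (green), green = True.
From the singleton clause (¬up), up = False.
Now (up) is unsatisfied and unit — conflict.
So every satisfying assignment has cool = False.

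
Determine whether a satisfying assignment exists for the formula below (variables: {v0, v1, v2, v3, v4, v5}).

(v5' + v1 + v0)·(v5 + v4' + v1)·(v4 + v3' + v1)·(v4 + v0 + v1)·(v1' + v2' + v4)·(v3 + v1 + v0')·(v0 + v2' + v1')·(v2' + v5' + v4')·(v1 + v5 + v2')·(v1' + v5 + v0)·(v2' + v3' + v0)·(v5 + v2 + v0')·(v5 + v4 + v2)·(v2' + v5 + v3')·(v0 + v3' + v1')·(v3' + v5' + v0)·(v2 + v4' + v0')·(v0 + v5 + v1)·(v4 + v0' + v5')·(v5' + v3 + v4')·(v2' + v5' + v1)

Try v5 = 1.
Try v1 = 1.
Try v2 = 0.
Try v0 = 0.
The clause (v3') is unit, so v3 = 0.
The clause (v4') is unit, so v4 = 0.
Every clause now holds.
A satisfying assignment: v0: 0,  v1: 1,  v2: 0,  v3: 0,  v4: 0,  v5: 1.

Yes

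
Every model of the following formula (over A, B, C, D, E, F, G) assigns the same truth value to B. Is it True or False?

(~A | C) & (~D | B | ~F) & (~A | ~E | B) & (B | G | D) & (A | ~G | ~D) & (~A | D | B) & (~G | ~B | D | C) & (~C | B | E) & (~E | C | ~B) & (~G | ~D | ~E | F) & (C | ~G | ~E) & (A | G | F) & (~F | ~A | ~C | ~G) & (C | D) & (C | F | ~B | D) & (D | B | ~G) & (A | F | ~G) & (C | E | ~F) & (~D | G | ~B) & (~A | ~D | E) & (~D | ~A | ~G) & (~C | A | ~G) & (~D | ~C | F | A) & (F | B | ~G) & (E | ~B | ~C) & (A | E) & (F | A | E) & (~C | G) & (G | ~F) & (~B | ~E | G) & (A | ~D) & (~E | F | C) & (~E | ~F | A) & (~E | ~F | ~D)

True

Suppose B = 0.
Suppose A = 0.
The clause (E) is unit, so E = 1.
The clause (~D) is unit, so D = 0.
The clause (G) is unit, so G = 1.
Now (~G) is unsatisfied and unit — conflict.
So A must be the other value — set A = 1.
The clause (C) is unit, so C = 1.
The clause (~E) is unit, so E = 0.
Now (E) is unsatisfied and unit — conflict.
Both values of A lead to a conflict.
So every satisfying assignment has B = True.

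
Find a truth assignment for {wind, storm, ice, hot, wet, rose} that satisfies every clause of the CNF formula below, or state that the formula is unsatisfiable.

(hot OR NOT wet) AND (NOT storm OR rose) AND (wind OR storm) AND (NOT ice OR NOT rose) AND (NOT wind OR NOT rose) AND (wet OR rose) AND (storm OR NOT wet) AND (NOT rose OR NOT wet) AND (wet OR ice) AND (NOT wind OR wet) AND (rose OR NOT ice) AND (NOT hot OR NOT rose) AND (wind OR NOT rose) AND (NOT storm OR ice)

Branch on hot: set hot = true.
(NOT rose) alone gives rose = false.
(NOT storm) alone gives storm = false.
(wind) alone gives wind = true.
(wet) alone gives wet = true.
But (NOT wet) is also a unit clause — contradiction.
That branch fails; take hot = false instead.
(NOT wet) alone gives wet = false.
(rose) alone gives rose = true.
(NOT ice) alone gives ice = false.
But (ice) is also a unit clause — contradiction.
Both values of hot lead to a conflict.

UNSATISFIABLE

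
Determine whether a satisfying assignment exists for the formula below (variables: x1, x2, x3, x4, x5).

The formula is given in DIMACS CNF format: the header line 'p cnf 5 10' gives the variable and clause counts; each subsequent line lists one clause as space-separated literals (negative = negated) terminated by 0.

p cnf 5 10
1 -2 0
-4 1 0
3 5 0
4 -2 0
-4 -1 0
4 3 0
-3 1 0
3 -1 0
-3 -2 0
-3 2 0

Unsatisfiable

Branch on x1: set x1 = True.
(¬x4) alone gives x4 = False.
(¬x2) alone gives x2 = False.
(x3) alone gives x3 = True.
Now (¬x3) is unsatisfied and unit — conflict.
That branch fails; take x1 = False instead.
(¬x2) alone gives x2 = False.
(¬x4) alone gives x4 = False.
(x3) alone gives x3 = True.
Now (¬x3) is unsatisfied and unit — conflict.
Either choice for x1 ends in contradiction.
No assignment satisfies every clause.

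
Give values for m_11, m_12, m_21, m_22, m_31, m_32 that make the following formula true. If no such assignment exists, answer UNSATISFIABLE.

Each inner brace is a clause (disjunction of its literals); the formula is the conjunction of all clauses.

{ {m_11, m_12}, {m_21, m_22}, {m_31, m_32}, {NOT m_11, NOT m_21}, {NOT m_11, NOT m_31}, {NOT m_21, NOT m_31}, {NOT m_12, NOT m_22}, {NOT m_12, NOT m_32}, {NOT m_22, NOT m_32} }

UNSATISFIABLE

Try m_11 = true.
From the singleton clause (NOT m_21), m_21 = false.
From the singleton clause (m_22), m_22 = true.
From the singleton clause (NOT m_31), m_31 = false.
From the singleton clause (m_32), m_32 = true.
That conflicts with the unit clause (NOT m_32).
Undo m_11 and try m_11 = false.
From the singleton clause (m_12), m_12 = true.
From the singleton clause (NOT m_22), m_22 = false.
From the singleton clause (m_21), m_21 = true.
From the singleton clause (NOT m_31), m_31 = false.
From the singleton clause (m_32), m_32 = true.
That conflicts with the unit clause (NOT m_32).
Neither m_11 = true nor m_11 = false works.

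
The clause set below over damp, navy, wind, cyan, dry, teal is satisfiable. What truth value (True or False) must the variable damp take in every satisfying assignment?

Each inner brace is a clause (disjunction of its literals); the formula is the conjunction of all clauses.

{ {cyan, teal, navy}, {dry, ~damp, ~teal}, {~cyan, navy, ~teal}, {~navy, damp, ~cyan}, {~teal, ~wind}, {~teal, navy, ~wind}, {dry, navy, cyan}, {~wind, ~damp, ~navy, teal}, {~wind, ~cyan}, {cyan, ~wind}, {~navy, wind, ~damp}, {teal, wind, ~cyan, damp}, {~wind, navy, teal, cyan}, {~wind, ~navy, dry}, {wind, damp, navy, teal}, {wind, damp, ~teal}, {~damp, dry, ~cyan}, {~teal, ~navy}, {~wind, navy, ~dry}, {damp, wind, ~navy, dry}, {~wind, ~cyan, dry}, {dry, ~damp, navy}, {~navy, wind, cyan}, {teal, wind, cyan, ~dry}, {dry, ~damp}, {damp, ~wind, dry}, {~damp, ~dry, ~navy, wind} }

Suppose damp = 0.
Suppose navy = 0.
Suppose cyan = 1.
Unit clause (~teal) forces teal = 0.
Unit clause (~wind) forces wind = 0.
That conflicts with the unit clause (wind).
Backtrack on cyan: now try cyan = 0.
Unit clause (teal) forces teal = 1.
Unit clause (~wind) forces wind = 0.
That conflicts with the unit clause (wind).
Either choice for cyan ends in contradiction.
Backtrack on navy: now try navy = 1.
Unit clause (~cyan) forces cyan = 0.
Unit clause (~wind) forces wind = 0.
That conflicts with the unit clause (wind).
Either choice for navy ends in contradiction.
So every satisfying assignment has damp = True.

True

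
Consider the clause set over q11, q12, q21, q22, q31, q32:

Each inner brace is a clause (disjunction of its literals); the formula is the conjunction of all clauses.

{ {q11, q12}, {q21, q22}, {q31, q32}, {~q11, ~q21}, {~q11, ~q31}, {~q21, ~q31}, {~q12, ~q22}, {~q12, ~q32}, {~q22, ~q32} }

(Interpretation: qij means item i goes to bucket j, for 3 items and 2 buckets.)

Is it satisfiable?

No, unsatisfiable

Try q11 = 1.
From the singleton clause (~q21), q21 = 0.
From the singleton clause (q22), q22 = 1.
From the singleton clause (~q31), q31 = 0.
From the singleton clause (q32), q32 = 1.
That conflicts with the unit clause (~q32).
That branch fails; take q11 = 0 instead.
From the singleton clause (q12), q12 = 1.
From the singleton clause (~q22), q22 = 0.
From the singleton clause (q21), q21 = 1.
From the singleton clause (~q31), q31 = 0.
From the singleton clause (q32), q32 = 1.
That conflicts with the unit clause (~q32).
Either choice for q11 ends in contradiction.
No assignment satisfies every clause.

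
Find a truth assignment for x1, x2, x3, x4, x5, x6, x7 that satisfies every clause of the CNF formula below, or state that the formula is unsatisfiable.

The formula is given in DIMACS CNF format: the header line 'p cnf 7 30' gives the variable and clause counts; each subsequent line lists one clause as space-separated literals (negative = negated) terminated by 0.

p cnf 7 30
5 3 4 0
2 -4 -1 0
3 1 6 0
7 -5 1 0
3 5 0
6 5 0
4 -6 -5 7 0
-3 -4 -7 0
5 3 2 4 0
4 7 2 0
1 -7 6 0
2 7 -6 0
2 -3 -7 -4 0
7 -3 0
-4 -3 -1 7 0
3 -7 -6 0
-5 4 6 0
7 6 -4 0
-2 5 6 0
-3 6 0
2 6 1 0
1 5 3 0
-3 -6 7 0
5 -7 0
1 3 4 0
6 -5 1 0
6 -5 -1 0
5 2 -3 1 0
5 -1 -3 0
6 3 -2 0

Case x3 = True:
From the singleton clause (x7), x7 = True.
From the singleton clause (¬x4), x4 = False.
From the singleton clause (x6), x6 = True.
From the singleton clause (x5), x5 = True.
No clause remains; x1, x2 are free.

x1 ↦ False,  x2 ↦ True,  x3 ↦ True,  x4 ↦ False,  x5 ↦ True,  x6 ↦ True,  x7 ↦ True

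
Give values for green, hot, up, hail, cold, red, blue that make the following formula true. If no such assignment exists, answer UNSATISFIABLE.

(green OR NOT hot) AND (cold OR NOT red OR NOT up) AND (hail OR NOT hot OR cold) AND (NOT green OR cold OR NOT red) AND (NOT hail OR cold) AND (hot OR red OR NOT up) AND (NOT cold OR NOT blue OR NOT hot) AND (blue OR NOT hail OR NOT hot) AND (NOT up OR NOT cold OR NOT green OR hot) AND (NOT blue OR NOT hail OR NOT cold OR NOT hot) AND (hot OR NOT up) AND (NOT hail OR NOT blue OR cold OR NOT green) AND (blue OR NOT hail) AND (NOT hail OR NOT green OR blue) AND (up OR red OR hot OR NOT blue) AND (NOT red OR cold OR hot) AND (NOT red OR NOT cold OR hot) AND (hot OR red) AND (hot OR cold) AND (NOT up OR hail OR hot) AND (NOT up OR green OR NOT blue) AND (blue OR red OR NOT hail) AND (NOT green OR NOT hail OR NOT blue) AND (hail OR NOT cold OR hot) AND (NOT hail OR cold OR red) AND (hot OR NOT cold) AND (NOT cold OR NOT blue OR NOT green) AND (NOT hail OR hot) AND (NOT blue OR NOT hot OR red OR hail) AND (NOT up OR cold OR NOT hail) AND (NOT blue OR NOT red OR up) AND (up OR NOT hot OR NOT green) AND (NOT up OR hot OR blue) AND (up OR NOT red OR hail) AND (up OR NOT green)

Branch on green: set green = true.
The clause (up) is unit, so up = true.
The clause (hot) is unit, so hot = true.
Branch on cold: set cold = true.
The clause (NOT blue) is unit, so blue = false.
The clause (NOT hail) is unit, so hail = false.
Every clause is now satisfied; red is unconstrained.

green: true; hot: true; up: true; hail: false; cold: true; red: false; blue: false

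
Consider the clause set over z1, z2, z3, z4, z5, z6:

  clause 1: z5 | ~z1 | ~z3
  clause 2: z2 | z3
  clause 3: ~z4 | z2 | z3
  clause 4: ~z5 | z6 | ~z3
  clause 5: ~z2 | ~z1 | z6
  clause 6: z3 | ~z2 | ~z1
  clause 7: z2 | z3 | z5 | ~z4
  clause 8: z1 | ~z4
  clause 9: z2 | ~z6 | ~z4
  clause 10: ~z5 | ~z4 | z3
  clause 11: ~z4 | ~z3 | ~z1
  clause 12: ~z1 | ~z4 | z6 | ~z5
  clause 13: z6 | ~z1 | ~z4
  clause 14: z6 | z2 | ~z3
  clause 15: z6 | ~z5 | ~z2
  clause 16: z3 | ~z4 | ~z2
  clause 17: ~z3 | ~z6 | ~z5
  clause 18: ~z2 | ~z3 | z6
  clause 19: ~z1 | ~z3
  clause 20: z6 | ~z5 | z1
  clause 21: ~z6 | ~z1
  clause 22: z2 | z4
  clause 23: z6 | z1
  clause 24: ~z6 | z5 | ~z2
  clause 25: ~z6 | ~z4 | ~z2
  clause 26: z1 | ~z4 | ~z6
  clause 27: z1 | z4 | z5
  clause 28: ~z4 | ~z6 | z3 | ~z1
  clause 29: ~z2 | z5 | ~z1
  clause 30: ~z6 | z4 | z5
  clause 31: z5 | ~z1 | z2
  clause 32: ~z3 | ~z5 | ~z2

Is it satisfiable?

Yes

Case z2 = 1:
Case z1 = 0:
From the singleton clause (~z4), z4 = 0.
From the singleton clause (z6), z6 = 1.
From the singleton clause (z5), z5 = 1.
From the singleton clause (~z3), z3 = 0.
This assignment satisfies each clause.
A satisfying assignment: z1: 0,  z2: 1,  z3: 0,  z4: 0,  z5: 1,  z6: 1.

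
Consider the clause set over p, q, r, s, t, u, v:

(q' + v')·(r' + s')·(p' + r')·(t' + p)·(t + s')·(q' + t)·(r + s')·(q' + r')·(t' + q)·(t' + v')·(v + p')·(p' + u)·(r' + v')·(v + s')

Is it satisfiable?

Try q = 0.
The clause (t') is unit, so t = 0.
The clause (s') is unit, so s = 0.
Try p = 0.
Try r = 0.
No clause remains; u, v are free.
A satisfying assignment: p ↦ 0; q ↦ 0; r ↦ 0; s ↦ 0; t ↦ 0; u ↦ 0; v ↦ 0.

Yes, satisfiable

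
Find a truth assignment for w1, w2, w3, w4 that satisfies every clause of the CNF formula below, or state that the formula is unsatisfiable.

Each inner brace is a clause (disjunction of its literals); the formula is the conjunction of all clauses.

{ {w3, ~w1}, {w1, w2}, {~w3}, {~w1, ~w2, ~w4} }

The clause (~w3) is unit, so w3 = 0.
The clause (~w1) is unit, so w1 = 0.
The clause (w2) is unit, so w2 = 1.
All clauses hold; w4 can take either value.

w1=0; w2=1; w3=0; w4=1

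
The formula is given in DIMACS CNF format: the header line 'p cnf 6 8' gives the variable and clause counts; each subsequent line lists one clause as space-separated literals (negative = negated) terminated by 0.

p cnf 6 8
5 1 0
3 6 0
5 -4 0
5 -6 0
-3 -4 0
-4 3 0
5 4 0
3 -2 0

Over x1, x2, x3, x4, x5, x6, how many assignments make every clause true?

10

There are 2^6 = 64 truth assignments over (x1, x2, x3, x4, x5, x6).
Split on x3. With x3 = True, the clauses containing x3 are satisfied and ¬x3 drops from the rest; 8 of the 2^5 = 32 assignments to the other variables satisfy what remains.
With x3 = False, by the same count on the reduced clause set, 2 assignments work.
(One model: x1=F, x2=F, x3=F, x4=F, x5=T, x6=T.)
Total: 8 + 2 = 10.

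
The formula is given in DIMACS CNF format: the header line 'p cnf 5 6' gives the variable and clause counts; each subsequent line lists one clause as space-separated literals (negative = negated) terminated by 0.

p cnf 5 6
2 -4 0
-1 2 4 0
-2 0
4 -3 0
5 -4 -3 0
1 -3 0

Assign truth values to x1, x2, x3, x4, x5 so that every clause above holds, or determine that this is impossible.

x1: False; x2: False; x3: False; x4: False; x5: True

(¬x2) alone gives x2 = False.
(¬x4) alone gives x4 = False.
(¬x1) alone gives x1 = False.
(¬x3) alone gives x3 = False.
All clauses hold; x5 can take either value.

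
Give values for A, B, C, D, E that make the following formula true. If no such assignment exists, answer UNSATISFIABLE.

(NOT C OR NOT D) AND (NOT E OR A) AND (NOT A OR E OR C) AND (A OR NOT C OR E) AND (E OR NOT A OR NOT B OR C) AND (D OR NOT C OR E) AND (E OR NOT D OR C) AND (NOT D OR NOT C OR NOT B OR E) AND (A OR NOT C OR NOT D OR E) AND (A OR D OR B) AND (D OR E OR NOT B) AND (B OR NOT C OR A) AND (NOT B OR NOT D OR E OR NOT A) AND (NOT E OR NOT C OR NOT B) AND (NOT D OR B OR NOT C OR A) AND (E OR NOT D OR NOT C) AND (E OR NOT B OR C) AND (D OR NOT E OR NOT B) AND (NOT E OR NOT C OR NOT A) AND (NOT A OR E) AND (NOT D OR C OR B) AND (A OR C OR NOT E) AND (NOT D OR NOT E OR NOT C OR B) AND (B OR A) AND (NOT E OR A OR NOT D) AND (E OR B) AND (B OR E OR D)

Suppose C = false.
Suppose E = true.
The clause (A) is unit, so A = true.
Suppose D = false.
The clause (NOT B) is unit, so B = false.
Every clause now holds.

A=true, B=false, C=false, D=false, E=true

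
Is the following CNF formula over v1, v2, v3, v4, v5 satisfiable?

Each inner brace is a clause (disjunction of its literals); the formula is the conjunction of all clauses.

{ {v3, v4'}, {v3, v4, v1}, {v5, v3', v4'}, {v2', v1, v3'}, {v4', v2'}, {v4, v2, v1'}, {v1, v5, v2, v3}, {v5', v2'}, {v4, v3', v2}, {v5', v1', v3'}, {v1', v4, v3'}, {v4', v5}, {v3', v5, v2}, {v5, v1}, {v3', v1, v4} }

Suppose v3 = 0.
Unit clause (v4') forces v4 = 0.
Unit clause (v1) forces v1 = 1.
Unit clause (v2) forces v2 = 1.
Unit clause (v5') forces v5 = 0.
All clauses are satisfied.
A satisfying assignment: v1=1,  v2=1,  v3=0,  v4=0,  v5=0.

Satisfiable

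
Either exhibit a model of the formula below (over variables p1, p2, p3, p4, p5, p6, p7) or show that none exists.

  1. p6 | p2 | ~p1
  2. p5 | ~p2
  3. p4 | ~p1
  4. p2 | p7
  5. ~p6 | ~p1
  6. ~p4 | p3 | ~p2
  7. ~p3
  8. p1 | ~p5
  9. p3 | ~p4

(~p3) alone gives p3 = 0.
(~p4) alone gives p4 = 0.
(~p1) alone gives p1 = 0.
(~p5) alone gives p5 = 0.
(~p2) alone gives p2 = 0.
(p7) alone gives p7 = 1.
All clauses hold; p6 can take either value.

p1: 0; p2: 0; p3: 0; p4: 0; p5: 0; p6: 1; p7: 1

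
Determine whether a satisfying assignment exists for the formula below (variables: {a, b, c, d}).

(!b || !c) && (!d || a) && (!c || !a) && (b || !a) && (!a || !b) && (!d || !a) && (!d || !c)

Yes, satisfiable

Try b = false.
From the singleton clause (!a), a = false.
From the singleton clause (!d), d = false.
No clause remains; c is free.
A satisfying assignment: a=false; b=false; c=false; d=false.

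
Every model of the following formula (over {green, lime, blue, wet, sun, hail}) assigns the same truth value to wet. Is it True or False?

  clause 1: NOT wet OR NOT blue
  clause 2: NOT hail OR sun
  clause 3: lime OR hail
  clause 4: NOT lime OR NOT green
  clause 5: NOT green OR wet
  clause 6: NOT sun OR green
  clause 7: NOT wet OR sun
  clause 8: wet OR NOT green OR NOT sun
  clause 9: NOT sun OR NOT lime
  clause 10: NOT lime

True

Suppose wet = false.
From the singleton clause (NOT green), green = false.
From the singleton clause (NOT sun), sun = false.
From the singleton clause (NOT hail), hail = false.
From the singleton clause (lime), lime = true.
But (NOT lime) is also a unit clause — contradiction.
So every satisfying assignment has wet = True.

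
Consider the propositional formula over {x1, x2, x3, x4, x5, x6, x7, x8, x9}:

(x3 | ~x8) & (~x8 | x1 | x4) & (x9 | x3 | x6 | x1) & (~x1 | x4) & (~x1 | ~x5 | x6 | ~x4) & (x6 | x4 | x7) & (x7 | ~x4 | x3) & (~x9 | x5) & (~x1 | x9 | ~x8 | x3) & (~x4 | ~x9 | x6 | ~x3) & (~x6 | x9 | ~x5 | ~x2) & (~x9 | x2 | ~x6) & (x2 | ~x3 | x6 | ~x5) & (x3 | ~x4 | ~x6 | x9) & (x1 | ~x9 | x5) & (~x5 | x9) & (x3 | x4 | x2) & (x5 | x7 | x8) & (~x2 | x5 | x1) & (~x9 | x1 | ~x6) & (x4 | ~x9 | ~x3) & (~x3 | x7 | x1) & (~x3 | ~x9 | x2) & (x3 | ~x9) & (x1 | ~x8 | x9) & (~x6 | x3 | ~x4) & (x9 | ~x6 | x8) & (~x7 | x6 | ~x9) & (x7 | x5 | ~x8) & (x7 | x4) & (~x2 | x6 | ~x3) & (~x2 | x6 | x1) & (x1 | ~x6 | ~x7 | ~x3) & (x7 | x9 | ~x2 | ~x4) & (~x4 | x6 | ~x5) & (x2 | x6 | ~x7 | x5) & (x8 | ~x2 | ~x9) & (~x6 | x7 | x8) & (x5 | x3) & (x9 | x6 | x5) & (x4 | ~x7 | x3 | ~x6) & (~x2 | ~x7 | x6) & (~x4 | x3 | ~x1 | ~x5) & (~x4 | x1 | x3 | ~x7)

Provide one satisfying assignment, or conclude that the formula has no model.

Try x3 = 1.
Try x1 = 1.
The clause (x4) is unit, so x4 = 1.
Try x5 = 0.
The clause (~x9) is unit, so x9 = 0.
The clause (x6) is unit, so x6 = 1.
The clause (x8) is unit, so x8 = 1.
The clause (x7) is unit, so x7 = 1.
Every clause is now satisfied; x2 is unconstrained.

x1: 1,  x2: 0,  x3: 1,  x4: 1,  x5: 0,  x6: 1,  x7: 1,  x8: 1,  x9: 0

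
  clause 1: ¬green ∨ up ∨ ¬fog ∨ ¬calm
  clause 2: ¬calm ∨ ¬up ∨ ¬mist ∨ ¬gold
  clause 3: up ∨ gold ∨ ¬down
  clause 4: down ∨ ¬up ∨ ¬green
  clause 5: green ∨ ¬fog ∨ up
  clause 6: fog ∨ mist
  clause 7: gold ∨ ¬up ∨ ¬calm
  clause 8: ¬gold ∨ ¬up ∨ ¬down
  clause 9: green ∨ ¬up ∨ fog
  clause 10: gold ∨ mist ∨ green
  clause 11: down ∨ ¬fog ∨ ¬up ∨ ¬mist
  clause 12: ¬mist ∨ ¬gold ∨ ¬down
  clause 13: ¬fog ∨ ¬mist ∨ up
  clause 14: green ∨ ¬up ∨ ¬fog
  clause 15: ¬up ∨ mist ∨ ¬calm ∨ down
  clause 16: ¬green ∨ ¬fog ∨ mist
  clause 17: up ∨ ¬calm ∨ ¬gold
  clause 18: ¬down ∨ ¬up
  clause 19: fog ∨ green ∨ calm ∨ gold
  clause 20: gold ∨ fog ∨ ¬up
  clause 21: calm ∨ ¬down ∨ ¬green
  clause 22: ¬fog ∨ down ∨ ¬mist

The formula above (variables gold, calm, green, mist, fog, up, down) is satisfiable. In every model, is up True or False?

Suppose up = True.
Unit clause (¬down) forces down = False.
Unit clause (¬green) forces green = False.
Unit clause (fog) forces fog = True.
Now (¬fog) is unsatisfied and unit — conflict.
So every satisfying assignment has up = False.

False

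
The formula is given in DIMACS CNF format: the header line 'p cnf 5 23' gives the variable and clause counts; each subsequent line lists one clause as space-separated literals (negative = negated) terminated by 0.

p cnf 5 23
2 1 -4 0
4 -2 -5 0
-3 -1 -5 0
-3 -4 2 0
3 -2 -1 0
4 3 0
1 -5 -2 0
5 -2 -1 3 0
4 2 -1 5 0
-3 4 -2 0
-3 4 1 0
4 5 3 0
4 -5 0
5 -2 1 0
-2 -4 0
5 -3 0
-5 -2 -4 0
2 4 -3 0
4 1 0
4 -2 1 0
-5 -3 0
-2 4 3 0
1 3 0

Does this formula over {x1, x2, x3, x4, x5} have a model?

Satisfiable

Branch on x4: set x4 = True.
Unit clause (¬x2) forces x2 = False.
Unit clause (x1) forces x1 = True.
Unit clause (¬x3) forces x3 = False.
No clause remains; x5 is free.
A satisfying assignment: x1: True, x2: False, x3: False, x4: True, x5: True.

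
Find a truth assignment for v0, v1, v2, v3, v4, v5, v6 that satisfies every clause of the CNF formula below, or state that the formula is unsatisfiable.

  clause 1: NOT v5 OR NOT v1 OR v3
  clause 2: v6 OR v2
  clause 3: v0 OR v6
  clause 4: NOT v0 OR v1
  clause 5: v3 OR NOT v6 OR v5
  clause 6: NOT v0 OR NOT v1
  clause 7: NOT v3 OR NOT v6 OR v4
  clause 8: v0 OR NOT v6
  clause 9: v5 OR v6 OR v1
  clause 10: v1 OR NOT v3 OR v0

UNSATISFIABLE

Suppose v6 = true.
The clause (v0) is unit, so v0 = true.
The clause (v1) is unit, so v1 = true.
Now (NOT v1) is unsatisfied and unit — conflict.
Backtrack on v6: now try v6 = false.
The clause (v2) is unit, so v2 = true.
The clause (v0) is unit, so v0 = true.
The clause (v1) is unit, so v1 = true.
Now (NOT v1) is unsatisfied and unit — conflict.
Neither v6 = true nor v6 = false works.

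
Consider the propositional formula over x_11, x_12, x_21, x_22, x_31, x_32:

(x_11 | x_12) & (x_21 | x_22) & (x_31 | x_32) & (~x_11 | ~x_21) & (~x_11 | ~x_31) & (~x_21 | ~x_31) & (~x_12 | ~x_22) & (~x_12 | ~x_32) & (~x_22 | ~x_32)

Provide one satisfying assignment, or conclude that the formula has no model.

UNSATISFIABLE

Case x_11 = 1:
(~x_21) alone gives x_21 = 0.
(x_22) alone gives x_22 = 1.
(~x_31) alone gives x_31 = 0.
(x_32) alone gives x_32 = 1.
That conflicts with the unit clause (~x_32).
That branch fails; take x_11 = 0 instead.
(x_12) alone gives x_12 = 1.
(~x_22) alone gives x_22 = 0.
(x_21) alone gives x_21 = 1.
(~x_31) alone gives x_31 = 0.
(x_32) alone gives x_32 = 1.
That conflicts with the unit clause (~x_32).
Both values of x_11 lead to a conflict.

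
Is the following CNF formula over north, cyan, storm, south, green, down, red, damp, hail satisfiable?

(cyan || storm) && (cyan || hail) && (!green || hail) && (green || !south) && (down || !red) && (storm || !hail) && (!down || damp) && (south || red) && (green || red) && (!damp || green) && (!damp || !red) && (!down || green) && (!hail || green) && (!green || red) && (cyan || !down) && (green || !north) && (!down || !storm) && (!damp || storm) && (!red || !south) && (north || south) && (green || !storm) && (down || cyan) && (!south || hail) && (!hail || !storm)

No, unsatisfiable

Case cyan = true:
Case green = false:
(!south) alone gives south = false.
(red) alone gives red = true.
(down) alone gives down = true.
That conflicts with the unit clause (!down).
Backtrack on green: now try green = true.
(hail) alone gives hail = true.
(storm) alone gives storm = true.
That conflicts with the unit clause (!storm).
Either choice for green ends in contradiction.
Backtrack on cyan: now try cyan = false.
(storm) alone gives storm = true.
(hail) alone gives hail = true.
That conflicts with the unit clause (!hail).
Either choice for cyan ends in contradiction.
No assignment satisfies every clause.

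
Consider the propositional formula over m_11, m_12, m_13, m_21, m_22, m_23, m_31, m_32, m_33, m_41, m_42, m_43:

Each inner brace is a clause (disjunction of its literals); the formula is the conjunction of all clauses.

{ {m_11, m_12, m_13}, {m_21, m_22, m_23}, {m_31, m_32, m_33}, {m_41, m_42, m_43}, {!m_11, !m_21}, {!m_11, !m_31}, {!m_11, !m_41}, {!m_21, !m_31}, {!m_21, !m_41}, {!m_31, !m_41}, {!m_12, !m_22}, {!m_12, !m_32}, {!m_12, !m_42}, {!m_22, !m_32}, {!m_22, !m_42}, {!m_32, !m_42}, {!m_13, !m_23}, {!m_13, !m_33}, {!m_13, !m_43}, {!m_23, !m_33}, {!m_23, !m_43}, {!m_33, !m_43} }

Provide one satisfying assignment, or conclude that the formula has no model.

UNSATISFIABLE

Try m_11 = false.
Try m_12 = true.
From the singleton clause (!m_22), m_22 = false.
From the singleton clause (!m_32), m_32 = false.
From the singleton clause (!m_42), m_42 = false.
Try m_21 = true.
From the singleton clause (!m_31), m_31 = false.
From the singleton clause (m_33), m_33 = true.
From the singleton clause (!m_41), m_41 = false.
From the singleton clause (m_43), m_43 = true.
Now (!m_43) is unsatisfied and unit — conflict.
That branch fails; take m_21 = false instead.
From the singleton clause (m_23), m_23 = true.
From the singleton clause (!m_13), m_13 = false.
From the singleton clause (!m_33), m_33 = false.
From the singleton clause (m_31), m_31 = true.
From the singleton clause (!m_41), m_41 = false.
From the singleton clause (m_43), m_43 = true.
Now (!m_43) is unsatisfied and unit — conflict.
Either choice for m_21 ends in contradiction.
That branch fails; take m_12 = false instead.
From the singleton clause (m_13), m_13 = true.
From the singleton clause (!m_23), m_23 = false.
From the singleton clause (!m_33), m_33 = false.
From the singleton clause (!m_43), m_43 = false.
Try m_21 = true.
From the singleton clause (!m_31), m_31 = false.
From the singleton clause (m_32), m_32 = true.
From the singleton clause (!m_41), m_41 = false.
From the singleton clause (m_42), m_42 = true.
Now (!m_42) is unsatisfied and unit — conflict.
That branch fails; take m_21 = false instead.
From the singleton clause (m_22), m_22 = true.
From the singleton clause (!m_32), m_32 = false.
From the singleton clause (m_31), m_31 = true.
From the singleton clause (!m_41), m_41 = false.
From the singleton clause (m_42), m_42 = true.
Now (!m_42) is unsatisfied and unit — conflict.
Either choice for m_21 ends in contradiction.
Either choice for m_12 ends in contradiction.
That branch fails; take m_11 = true instead.
From the singleton clause (!m_21), m_21 = false.
From the singleton clause (!m_31), m_31 = false.
From the singleton clause (!m_41), m_41 = false.
Try m_22 = true.
From the singleton clause (!m_12), m_12 = false.
From the singleton clause (!m_32), m_32 = false.
From the singleton clause (m_33), m_33 = true.
From the singleton clause (!m_42), m_42 = false.
From the singleton clause (m_43), m_43 = true.
Now (!m_43) is unsatisfied and unit — conflict.
That branch fails; take m_22 = false instead.
From the singleton clause (m_23), m_23 = true.
From the singleton clause (!m_13), m_13 = false.
From the singleton clause (!m_33), m_33 = false.
From the singleton clause (m_32), m_32 = true.
From the singleton clause (!m_12), m_12 = false.
From the singleton clause (!m_42), m_42 = false.
From the singleton clause (m_43), m_43 = true.
Now (!m_43) is unsatisfied and unit — conflict.
Either choice for m_22 ends in contradiction.
Either choice for m_11 ends in contradiction.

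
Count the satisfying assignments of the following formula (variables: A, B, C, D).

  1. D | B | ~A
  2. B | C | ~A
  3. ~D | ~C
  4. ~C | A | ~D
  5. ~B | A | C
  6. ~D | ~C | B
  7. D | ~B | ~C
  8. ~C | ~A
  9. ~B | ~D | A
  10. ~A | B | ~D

There are 2^4 = 16 truth assignments over (A, B, C, D).
Split on B. With B = 1, the clauses containing B are satisfied and ~B drops from the rest; 2 of the 2^3 = 8 assignments to the other variables satisfy what remains.
With B = 0, by the same count on the reduced clause set, 3 assignments work.
(One model: A=F, B=F, C=F, D=F.)
Total: 2 + 3 = 5.

5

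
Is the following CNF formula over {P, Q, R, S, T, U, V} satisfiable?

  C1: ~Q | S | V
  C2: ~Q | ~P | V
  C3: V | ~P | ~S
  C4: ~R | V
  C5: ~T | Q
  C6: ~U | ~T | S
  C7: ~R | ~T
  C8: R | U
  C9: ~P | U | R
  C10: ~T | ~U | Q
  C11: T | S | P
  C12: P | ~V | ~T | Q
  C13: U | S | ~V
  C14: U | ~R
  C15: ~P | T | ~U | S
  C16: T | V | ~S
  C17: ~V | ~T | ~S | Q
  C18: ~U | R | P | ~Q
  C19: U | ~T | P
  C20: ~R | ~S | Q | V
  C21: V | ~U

Yes

Branch on R: set R = 0.
(U) alone gives U = 1.
(V) alone gives V = 1.
Branch on T: set T = 1.
(Q) alone gives Q = 1.
(S) alone gives S = 1.
(P) alone gives P = 1.
All clauses are satisfied.
A satisfying assignment: P=1; Q=1; R=0; S=1; T=1; U=1; V=1.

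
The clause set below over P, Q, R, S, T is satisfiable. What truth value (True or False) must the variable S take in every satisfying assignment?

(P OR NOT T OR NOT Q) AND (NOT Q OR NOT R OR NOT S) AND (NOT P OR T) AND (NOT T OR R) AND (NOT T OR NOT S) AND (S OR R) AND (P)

Suppose S = true.
(NOT T) alone gives T = false.
(NOT P) alone gives P = false.
Now (P) is unsatisfied and unit — conflict.
So every satisfying assignment has S = False.

False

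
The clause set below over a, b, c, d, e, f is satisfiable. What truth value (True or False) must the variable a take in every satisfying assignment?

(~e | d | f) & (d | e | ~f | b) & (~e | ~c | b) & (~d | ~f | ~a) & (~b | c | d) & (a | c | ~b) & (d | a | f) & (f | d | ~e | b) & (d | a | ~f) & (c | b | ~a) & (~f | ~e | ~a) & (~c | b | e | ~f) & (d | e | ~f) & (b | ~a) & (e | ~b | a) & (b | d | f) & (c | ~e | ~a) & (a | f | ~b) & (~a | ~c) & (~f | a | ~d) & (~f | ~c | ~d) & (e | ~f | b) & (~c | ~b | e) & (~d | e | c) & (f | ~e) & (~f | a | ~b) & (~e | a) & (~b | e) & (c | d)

Suppose a = 1.
Unit clause (b) forces b = 1.
Unit clause (~c) forces c = 0.
Unit clause (d) forces d = 1.
Unit clause (~f) forces f = 0.
Unit clause (~e) forces e = 0.
That conflicts with the unit clause (e).
So every satisfying assignment has a = False.

False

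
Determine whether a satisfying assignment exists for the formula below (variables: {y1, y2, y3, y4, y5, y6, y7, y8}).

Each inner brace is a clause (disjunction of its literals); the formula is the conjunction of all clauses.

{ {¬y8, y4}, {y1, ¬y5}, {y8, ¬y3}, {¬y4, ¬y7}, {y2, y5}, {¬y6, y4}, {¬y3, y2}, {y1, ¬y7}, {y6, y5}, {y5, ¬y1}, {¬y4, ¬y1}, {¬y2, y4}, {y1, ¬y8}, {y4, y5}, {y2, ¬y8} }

Yes

Branch on y8: set y8 = False.
The clause (¬y3) is unit, so y3 = False.
Branch on y1: set y1 = False.
The clause (¬y5) is unit, so y5 = False.
The clause (y2) is unit, so y2 = True.
The clause (¬y7) is unit, so y7 = False.
The clause (y6) is unit, so y6 = True.
The clause (y4) is unit, so y4 = True.
All clauses are satisfied.
A satisfying assignment: y1=False, y2=True, y3=False, y4=True, y5=False, y6=True, y7=False, y8=False.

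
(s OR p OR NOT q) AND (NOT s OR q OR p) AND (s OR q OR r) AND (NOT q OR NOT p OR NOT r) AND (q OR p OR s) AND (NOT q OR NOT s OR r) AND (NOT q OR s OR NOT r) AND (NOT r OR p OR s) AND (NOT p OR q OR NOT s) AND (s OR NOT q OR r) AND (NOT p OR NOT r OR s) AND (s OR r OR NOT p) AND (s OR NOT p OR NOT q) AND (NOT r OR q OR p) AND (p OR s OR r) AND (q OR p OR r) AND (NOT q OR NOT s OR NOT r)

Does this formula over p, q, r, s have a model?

Unsatisfiable

Suppose s = true.
Suppose q = true.
Unit clause (r) forces r = true.
Now (NOT r) is unsatisfied and unit — conflict.
That branch fails; take q = false instead.
Unit clause (p) forces p = true.
Now (NOT p) is unsatisfied and unit — conflict.
Neither q = true nor q = false works.
That branch fails; take s = false instead.
Suppose p = true.
Unit clause (NOT r) forces r = false.
Now (r) is unsatisfied and unit — conflict.
That branch fails; take p = false instead.
Unit clause (NOT q) forces q = false.
Now (q) is unsatisfied and unit — conflict.
Neither p = true nor p = false works.
Neither s = true nor s = false works.
No assignment satisfies every clause.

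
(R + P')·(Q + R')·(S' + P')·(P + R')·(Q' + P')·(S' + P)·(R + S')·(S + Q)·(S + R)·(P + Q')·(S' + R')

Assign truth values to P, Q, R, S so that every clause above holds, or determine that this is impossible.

Branch on R: set R = 1.
From the singleton clause (Q), Q = 1.
From the singleton clause (P), P = 1.
That conflicts with the unit clause (P').
That branch fails; take R = 0 instead.
From the singleton clause (P'), P = 0.
From the singleton clause (S'), S = 0.
That conflicts with the unit clause (S).
Both values of R lead to a conflict.

UNSATISFIABLE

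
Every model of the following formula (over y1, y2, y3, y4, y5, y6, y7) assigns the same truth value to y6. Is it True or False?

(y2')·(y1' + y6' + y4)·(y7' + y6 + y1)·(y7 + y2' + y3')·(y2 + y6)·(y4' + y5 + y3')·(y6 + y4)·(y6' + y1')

True

Suppose y6 = 0.
From the singleton clause (y2'), y2 = 0.
That conflicts with the unit clause (y2).
So every satisfying assignment has y6 = True.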